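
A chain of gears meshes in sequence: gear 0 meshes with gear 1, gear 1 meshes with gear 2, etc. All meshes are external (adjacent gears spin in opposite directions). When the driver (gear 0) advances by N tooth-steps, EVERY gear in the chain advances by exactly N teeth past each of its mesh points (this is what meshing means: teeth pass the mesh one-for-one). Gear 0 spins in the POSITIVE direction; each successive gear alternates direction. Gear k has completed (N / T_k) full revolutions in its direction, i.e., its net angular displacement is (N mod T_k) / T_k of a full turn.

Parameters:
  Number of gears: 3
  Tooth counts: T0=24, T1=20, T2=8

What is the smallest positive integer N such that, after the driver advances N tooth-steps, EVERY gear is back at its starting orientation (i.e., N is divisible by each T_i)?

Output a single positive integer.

Gear k returns to start when N is a multiple of T_k.
All gears at start simultaneously when N is a common multiple of [24, 20, 8]; the smallest such N is lcm(24, 20, 8).
Start: lcm = T0 = 24
Fold in T1=20: gcd(24, 20) = 4; lcm(24, 20) = 24 * 20 / 4 = 480 / 4 = 120
Fold in T2=8: gcd(120, 8) = 8; lcm(120, 8) = 120 * 8 / 8 = 960 / 8 = 120
Full cycle length = 120

Answer: 120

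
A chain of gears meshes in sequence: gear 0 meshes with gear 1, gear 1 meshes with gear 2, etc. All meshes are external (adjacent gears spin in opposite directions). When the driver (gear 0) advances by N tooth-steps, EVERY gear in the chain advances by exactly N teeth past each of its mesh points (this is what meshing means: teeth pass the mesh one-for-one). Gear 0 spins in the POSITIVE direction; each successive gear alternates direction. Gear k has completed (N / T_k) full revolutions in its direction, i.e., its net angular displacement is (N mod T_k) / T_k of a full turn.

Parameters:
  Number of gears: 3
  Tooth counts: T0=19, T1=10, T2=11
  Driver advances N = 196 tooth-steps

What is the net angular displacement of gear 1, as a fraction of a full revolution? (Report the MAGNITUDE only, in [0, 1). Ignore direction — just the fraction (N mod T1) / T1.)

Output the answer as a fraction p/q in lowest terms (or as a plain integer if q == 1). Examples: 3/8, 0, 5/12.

Answer: 3/5

Derivation:
Chain of 3 gears, tooth counts: [19, 10, 11]
  gear 0: T0=19, direction=positive, advance = 196 mod 19 = 6 teeth = 6/19 turn
  gear 1: T1=10, direction=negative, advance = 196 mod 10 = 6 teeth = 6/10 turn
  gear 2: T2=11, direction=positive, advance = 196 mod 11 = 9 teeth = 9/11 turn
Gear 1: 196 mod 10 = 6
Fraction = 6 / 10 = 3/5 (gcd(6,10)=2) = 3/5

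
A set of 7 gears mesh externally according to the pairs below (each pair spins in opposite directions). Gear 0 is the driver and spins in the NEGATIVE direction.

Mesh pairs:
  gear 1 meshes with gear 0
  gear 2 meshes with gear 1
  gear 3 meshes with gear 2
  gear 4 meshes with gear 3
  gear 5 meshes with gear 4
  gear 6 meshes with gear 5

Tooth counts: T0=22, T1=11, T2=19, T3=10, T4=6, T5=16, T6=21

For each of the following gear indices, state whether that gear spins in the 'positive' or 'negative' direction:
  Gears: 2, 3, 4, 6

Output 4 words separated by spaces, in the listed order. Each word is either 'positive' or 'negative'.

Gear 0 (driver): negative (depth 0)
  gear 1: meshes with gear 0 -> depth 1 -> positive (opposite of gear 0)
  gear 2: meshes with gear 1 -> depth 2 -> negative (opposite of gear 1)
  gear 3: meshes with gear 2 -> depth 3 -> positive (opposite of gear 2)
  gear 4: meshes with gear 3 -> depth 4 -> negative (opposite of gear 3)
  gear 5: meshes with gear 4 -> depth 5 -> positive (opposite of gear 4)
  gear 6: meshes with gear 5 -> depth 6 -> negative (opposite of gear 5)
Queried indices 2, 3, 4, 6 -> negative, positive, negative, negative

Answer: negative positive negative negative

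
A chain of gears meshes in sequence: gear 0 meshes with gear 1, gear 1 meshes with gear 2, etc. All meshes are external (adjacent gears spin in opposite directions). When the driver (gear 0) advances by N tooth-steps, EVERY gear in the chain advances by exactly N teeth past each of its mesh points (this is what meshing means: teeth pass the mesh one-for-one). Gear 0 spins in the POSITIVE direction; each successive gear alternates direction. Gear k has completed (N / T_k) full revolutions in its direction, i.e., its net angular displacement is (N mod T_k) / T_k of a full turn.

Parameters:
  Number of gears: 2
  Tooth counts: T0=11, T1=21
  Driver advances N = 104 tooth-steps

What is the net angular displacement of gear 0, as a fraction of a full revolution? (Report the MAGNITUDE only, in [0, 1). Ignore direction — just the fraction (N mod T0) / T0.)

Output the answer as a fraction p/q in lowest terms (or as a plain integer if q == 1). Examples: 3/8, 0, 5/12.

Answer: 5/11

Derivation:
Chain of 2 gears, tooth counts: [11, 21]
  gear 0: T0=11, direction=positive, advance = 104 mod 11 = 5 teeth = 5/11 turn
  gear 1: T1=21, direction=negative, advance = 104 mod 21 = 20 teeth = 20/21 turn
Gear 0: 104 mod 11 = 5
Fraction = 5 / 11 = 5/11 (gcd(5,11)=1) = 5/11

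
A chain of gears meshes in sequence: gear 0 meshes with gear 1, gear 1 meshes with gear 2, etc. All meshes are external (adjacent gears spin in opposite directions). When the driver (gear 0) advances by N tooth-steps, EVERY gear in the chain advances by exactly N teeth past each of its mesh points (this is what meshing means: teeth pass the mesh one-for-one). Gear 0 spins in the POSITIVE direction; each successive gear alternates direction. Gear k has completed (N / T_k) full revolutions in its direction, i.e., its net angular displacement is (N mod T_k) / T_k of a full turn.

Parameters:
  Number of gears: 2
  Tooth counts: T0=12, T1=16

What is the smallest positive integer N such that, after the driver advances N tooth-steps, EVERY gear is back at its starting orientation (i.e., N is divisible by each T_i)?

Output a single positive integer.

Answer: 48

Derivation:
Gear k returns to start when N is a multiple of T_k.
All gears at start simultaneously when N is a common multiple of [12, 16]; the smallest such N is lcm(12, 16).
Start: lcm = T0 = 12
Fold in T1=16: gcd(12, 16) = 4; lcm(12, 16) = 12 * 16 / 4 = 192 / 4 = 48
Full cycle length = 48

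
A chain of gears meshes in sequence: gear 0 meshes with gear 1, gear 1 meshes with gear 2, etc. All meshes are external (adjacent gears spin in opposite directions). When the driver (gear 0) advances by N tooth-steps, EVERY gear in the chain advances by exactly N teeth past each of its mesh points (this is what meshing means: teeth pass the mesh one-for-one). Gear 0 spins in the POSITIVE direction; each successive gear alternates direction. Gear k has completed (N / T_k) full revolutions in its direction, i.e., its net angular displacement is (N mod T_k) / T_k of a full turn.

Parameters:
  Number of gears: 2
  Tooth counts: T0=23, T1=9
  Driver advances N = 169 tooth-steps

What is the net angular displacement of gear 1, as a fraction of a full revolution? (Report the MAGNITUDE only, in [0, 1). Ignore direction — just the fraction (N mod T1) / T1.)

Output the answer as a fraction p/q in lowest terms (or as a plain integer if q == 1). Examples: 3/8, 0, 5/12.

Answer: 7/9

Derivation:
Chain of 2 gears, tooth counts: [23, 9]
  gear 0: T0=23, direction=positive, advance = 169 mod 23 = 8 teeth = 8/23 turn
  gear 1: T1=9, direction=negative, advance = 169 mod 9 = 7 teeth = 7/9 turn
Gear 1: 169 mod 9 = 7
Fraction = 7 / 9 = 7/9 (gcd(7,9)=1) = 7/9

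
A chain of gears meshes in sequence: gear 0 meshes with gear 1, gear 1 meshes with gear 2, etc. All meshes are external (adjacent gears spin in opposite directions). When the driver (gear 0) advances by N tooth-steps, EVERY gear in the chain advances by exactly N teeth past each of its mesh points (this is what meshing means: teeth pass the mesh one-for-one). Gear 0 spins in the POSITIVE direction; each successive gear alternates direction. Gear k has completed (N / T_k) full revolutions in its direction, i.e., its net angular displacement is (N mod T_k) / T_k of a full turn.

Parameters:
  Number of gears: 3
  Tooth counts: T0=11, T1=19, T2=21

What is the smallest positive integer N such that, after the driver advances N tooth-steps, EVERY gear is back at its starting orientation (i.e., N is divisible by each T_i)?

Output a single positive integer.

Gear k returns to start when N is a multiple of T_k.
All gears at start simultaneously when N is a common multiple of [11, 19, 21]; the smallest such N is lcm(11, 19, 21).
Start: lcm = T0 = 11
Fold in T1=19: gcd(11, 19) = 1; lcm(11, 19) = 11 * 19 / 1 = 209 / 1 = 209
Fold in T2=21: gcd(209, 21) = 1; lcm(209, 21) = 209 * 21 / 1 = 4389 / 1 = 4389
Full cycle length = 4389

Answer: 4389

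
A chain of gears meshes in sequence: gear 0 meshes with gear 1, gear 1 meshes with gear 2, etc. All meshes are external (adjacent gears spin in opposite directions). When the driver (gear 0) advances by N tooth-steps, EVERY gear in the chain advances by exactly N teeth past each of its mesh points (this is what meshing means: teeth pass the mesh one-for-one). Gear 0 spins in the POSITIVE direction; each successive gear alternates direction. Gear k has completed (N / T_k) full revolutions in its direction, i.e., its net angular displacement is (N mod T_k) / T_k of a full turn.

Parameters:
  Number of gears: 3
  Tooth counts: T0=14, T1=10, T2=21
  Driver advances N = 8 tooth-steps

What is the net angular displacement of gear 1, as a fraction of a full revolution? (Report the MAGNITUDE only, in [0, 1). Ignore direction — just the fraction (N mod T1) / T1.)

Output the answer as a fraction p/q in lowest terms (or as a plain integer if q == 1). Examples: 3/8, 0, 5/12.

Chain of 3 gears, tooth counts: [14, 10, 21]
  gear 0: T0=14, direction=positive, advance = 8 mod 14 = 8 teeth = 8/14 turn
  gear 1: T1=10, direction=negative, advance = 8 mod 10 = 8 teeth = 8/10 turn
  gear 2: T2=21, direction=positive, advance = 8 mod 21 = 8 teeth = 8/21 turn
Gear 1: 8 mod 10 = 8
Fraction = 8 / 10 = 4/5 (gcd(8,10)=2) = 4/5

Answer: 4/5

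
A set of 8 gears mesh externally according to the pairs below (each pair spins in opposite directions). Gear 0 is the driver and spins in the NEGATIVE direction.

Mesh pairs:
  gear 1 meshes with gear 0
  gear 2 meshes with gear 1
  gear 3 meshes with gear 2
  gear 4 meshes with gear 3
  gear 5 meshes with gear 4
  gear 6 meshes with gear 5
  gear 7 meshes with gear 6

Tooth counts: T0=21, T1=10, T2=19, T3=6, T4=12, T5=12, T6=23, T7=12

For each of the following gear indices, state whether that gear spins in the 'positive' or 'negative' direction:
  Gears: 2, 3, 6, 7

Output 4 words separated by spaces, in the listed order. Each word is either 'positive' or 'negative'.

Answer: negative positive negative positive

Derivation:
Gear 0 (driver): negative (depth 0)
  gear 1: meshes with gear 0 -> depth 1 -> positive (opposite of gear 0)
  gear 2: meshes with gear 1 -> depth 2 -> negative (opposite of gear 1)
  gear 3: meshes with gear 2 -> depth 3 -> positive (opposite of gear 2)
  gear 4: meshes with gear 3 -> depth 4 -> negative (opposite of gear 3)
  gear 5: meshes with gear 4 -> depth 5 -> positive (opposite of gear 4)
  gear 6: meshes with gear 5 -> depth 6 -> negative (opposite of gear 5)
  gear 7: meshes with gear 6 -> depth 7 -> positive (opposite of gear 6)
Queried indices 2, 3, 6, 7 -> negative, positive, negative, positive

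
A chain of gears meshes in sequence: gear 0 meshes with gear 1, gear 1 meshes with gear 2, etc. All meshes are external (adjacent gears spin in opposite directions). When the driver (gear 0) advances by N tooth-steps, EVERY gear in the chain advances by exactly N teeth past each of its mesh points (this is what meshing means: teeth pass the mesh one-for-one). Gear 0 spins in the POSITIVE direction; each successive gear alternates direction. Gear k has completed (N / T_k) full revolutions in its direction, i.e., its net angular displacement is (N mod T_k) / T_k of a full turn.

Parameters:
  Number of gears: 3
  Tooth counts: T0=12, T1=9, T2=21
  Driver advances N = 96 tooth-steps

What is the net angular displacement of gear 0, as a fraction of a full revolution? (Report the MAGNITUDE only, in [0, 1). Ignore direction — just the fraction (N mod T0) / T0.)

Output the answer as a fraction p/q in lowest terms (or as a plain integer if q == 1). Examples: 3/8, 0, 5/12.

Answer: 0

Derivation:
Chain of 3 gears, tooth counts: [12, 9, 21]
  gear 0: T0=12, direction=positive, advance = 96 mod 12 = 0 teeth = 0/12 turn
  gear 1: T1=9, direction=negative, advance = 96 mod 9 = 6 teeth = 6/9 turn
  gear 2: T2=21, direction=positive, advance = 96 mod 21 = 12 teeth = 12/21 turn
Gear 0: 96 mod 12 = 0
Fraction = 0 / 12 = 0/1 (gcd(0,12)=12) = 0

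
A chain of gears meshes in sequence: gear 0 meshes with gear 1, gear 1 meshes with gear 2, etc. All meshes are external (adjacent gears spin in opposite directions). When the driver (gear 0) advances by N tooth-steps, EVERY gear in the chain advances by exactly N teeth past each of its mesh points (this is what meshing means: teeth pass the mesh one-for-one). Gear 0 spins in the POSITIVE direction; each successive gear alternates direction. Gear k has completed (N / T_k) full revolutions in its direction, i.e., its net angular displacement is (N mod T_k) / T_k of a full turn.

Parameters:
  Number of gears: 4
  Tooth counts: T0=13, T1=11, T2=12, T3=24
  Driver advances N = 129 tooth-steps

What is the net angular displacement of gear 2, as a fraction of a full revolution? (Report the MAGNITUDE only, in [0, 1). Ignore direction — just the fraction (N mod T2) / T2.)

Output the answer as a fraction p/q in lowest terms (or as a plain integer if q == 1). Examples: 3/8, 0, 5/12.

Answer: 3/4

Derivation:
Chain of 4 gears, tooth counts: [13, 11, 12, 24]
  gear 0: T0=13, direction=positive, advance = 129 mod 13 = 12 teeth = 12/13 turn
  gear 1: T1=11, direction=negative, advance = 129 mod 11 = 8 teeth = 8/11 turn
  gear 2: T2=12, direction=positive, advance = 129 mod 12 = 9 teeth = 9/12 turn
  gear 3: T3=24, direction=negative, advance = 129 mod 24 = 9 teeth = 9/24 turn
Gear 2: 129 mod 12 = 9
Fraction = 9 / 12 = 3/4 (gcd(9,12)=3) = 3/4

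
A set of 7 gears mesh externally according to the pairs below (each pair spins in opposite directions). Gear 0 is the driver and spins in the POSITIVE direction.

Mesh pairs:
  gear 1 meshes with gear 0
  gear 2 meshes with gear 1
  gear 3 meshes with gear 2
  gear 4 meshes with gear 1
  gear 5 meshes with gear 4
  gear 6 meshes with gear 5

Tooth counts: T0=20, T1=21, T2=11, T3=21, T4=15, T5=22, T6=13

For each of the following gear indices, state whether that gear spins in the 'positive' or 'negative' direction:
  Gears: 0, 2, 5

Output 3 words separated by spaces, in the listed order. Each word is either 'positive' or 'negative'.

Answer: positive positive negative

Derivation:
Gear 0 (driver): positive (depth 0)
  gear 1: meshes with gear 0 -> depth 1 -> negative (opposite of gear 0)
  gear 2: meshes with gear 1 -> depth 2 -> positive (opposite of gear 1)
  gear 3: meshes with gear 2 -> depth 3 -> negative (opposite of gear 2)
  gear 4: meshes with gear 1 -> depth 2 -> positive (opposite of gear 1)
  gear 5: meshes with gear 4 -> depth 3 -> negative (opposite of gear 4)
  gear 6: meshes with gear 5 -> depth 4 -> positive (opposite of gear 5)
Queried indices 0, 2, 5 -> positive, positive, negative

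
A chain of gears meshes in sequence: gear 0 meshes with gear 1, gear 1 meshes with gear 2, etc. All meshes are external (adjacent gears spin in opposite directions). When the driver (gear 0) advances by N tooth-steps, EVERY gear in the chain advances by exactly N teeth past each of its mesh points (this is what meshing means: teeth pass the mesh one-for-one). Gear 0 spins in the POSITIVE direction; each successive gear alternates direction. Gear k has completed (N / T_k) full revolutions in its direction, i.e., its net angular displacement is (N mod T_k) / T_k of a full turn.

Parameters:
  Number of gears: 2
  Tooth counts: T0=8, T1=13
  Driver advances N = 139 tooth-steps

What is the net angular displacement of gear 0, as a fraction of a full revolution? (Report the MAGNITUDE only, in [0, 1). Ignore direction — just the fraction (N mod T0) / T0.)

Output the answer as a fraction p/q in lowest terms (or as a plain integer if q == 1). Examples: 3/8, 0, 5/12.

Chain of 2 gears, tooth counts: [8, 13]
  gear 0: T0=8, direction=positive, advance = 139 mod 8 = 3 teeth = 3/8 turn
  gear 1: T1=13, direction=negative, advance = 139 mod 13 = 9 teeth = 9/13 turn
Gear 0: 139 mod 8 = 3
Fraction = 3 / 8 = 3/8 (gcd(3,8)=1) = 3/8

Answer: 3/8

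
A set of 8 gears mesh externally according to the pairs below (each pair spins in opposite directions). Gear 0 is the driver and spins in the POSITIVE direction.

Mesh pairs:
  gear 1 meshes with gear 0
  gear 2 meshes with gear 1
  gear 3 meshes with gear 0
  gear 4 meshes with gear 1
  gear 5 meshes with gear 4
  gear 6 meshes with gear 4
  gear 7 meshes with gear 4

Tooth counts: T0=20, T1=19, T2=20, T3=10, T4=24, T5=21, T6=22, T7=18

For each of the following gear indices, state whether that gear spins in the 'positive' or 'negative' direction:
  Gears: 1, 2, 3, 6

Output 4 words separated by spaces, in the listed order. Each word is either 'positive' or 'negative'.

Answer: negative positive negative negative

Derivation:
Gear 0 (driver): positive (depth 0)
  gear 1: meshes with gear 0 -> depth 1 -> negative (opposite of gear 0)
  gear 2: meshes with gear 1 -> depth 2 -> positive (opposite of gear 1)
  gear 3: meshes with gear 0 -> depth 1 -> negative (opposite of gear 0)
  gear 4: meshes with gear 1 -> depth 2 -> positive (opposite of gear 1)
  gear 5: meshes with gear 4 -> depth 3 -> negative (opposite of gear 4)
  gear 6: meshes with gear 4 -> depth 3 -> negative (opposite of gear 4)
  gear 7: meshes with gear 4 -> depth 3 -> negative (opposite of gear 4)
Queried indices 1, 2, 3, 6 -> negative, positive, negative, negative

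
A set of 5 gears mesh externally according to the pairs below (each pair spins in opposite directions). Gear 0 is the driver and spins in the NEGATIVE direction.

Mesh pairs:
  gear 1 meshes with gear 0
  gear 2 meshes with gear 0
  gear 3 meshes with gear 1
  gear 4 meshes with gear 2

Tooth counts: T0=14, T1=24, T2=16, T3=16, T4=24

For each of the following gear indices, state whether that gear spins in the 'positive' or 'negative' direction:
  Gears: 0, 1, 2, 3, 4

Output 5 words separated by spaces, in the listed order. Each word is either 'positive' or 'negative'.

Gear 0 (driver): negative (depth 0)
  gear 1: meshes with gear 0 -> depth 1 -> positive (opposite of gear 0)
  gear 2: meshes with gear 0 -> depth 1 -> positive (opposite of gear 0)
  gear 3: meshes with gear 1 -> depth 2 -> negative (opposite of gear 1)
  gear 4: meshes with gear 2 -> depth 2 -> negative (opposite of gear 2)
Queried indices 0, 1, 2, 3, 4 -> negative, positive, positive, negative, negative

Answer: negative positive positive negative negative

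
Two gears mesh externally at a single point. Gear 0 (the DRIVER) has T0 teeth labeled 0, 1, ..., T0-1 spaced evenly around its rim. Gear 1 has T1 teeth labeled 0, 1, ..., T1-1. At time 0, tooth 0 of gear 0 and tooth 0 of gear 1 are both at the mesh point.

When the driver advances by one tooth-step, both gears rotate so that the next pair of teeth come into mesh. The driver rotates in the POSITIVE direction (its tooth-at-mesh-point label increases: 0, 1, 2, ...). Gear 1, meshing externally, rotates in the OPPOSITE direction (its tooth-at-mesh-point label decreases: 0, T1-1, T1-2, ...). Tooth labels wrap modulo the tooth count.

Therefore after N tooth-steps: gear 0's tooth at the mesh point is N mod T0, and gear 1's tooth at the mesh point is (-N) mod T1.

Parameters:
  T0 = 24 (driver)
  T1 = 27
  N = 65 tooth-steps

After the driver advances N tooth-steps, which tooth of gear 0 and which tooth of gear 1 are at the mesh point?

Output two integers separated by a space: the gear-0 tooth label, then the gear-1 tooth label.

Answer: 17 16

Derivation:
Gear 0 (driver, T0=24): tooth at mesh = N mod T0
  65 = 2 * 24 + 17, so 65 mod 24 = 17
  gear 0 tooth = 17
Gear 1 (driven, T1=27): tooth at mesh = (-N) mod T1
  65 = 2 * 27 + 11, so 65 mod 27 = 11
  (-65) mod 27 = (-11) mod 27 = 27 - 11 = 16
Mesh after 65 steps: gear-0 tooth 17 meets gear-1 tooth 16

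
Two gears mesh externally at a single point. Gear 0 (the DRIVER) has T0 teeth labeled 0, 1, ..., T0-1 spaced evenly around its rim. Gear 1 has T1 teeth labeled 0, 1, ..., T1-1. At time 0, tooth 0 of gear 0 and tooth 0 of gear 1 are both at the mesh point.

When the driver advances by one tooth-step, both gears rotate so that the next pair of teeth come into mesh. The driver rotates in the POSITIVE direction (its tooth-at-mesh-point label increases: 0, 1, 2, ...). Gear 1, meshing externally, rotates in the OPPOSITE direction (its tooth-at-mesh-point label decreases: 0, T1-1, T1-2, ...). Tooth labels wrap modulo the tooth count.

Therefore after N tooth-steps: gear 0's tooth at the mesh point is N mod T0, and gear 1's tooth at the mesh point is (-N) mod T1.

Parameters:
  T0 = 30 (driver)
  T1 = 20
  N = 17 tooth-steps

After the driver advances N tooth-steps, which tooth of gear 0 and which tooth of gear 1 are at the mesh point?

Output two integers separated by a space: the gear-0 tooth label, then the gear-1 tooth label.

Gear 0 (driver, T0=30): tooth at mesh = N mod T0
  17 = 0 * 30 + 17, so 17 mod 30 = 17
  gear 0 tooth = 17
Gear 1 (driven, T1=20): tooth at mesh = (-N) mod T1
  17 = 0 * 20 + 17, so 17 mod 20 = 17
  (-17) mod 20 = (-17) mod 20 = 20 - 17 = 3
Mesh after 17 steps: gear-0 tooth 17 meets gear-1 tooth 3

Answer: 17 3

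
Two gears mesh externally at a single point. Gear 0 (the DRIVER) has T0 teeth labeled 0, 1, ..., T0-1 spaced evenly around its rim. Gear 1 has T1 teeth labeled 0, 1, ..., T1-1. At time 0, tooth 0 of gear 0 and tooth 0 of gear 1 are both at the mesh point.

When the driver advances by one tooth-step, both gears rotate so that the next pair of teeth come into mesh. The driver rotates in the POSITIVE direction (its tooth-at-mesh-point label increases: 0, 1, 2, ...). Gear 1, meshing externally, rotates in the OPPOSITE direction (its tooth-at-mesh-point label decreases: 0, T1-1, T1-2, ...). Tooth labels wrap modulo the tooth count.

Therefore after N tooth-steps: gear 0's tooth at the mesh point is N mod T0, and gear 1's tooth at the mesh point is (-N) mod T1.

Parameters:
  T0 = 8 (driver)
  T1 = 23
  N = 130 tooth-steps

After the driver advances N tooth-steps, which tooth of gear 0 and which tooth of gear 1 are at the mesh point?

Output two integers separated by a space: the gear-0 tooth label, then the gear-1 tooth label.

Answer: 2 8

Derivation:
Gear 0 (driver, T0=8): tooth at mesh = N mod T0
  130 = 16 * 8 + 2, so 130 mod 8 = 2
  gear 0 tooth = 2
Gear 1 (driven, T1=23): tooth at mesh = (-N) mod T1
  130 = 5 * 23 + 15, so 130 mod 23 = 15
  (-130) mod 23 = (-15) mod 23 = 23 - 15 = 8
Mesh after 130 steps: gear-0 tooth 2 meets gear-1 tooth 8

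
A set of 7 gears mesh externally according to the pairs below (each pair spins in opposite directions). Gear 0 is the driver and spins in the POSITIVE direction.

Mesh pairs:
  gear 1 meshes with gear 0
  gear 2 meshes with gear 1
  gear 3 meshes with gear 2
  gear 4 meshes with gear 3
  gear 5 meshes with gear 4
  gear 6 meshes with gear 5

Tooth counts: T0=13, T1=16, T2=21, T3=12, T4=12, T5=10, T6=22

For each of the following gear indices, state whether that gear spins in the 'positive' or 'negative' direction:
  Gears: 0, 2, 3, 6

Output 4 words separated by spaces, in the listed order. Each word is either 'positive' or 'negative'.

Gear 0 (driver): positive (depth 0)
  gear 1: meshes with gear 0 -> depth 1 -> negative (opposite of gear 0)
  gear 2: meshes with gear 1 -> depth 2 -> positive (opposite of gear 1)
  gear 3: meshes with gear 2 -> depth 3 -> negative (opposite of gear 2)
  gear 4: meshes with gear 3 -> depth 4 -> positive (opposite of gear 3)
  gear 5: meshes with gear 4 -> depth 5 -> negative (opposite of gear 4)
  gear 6: meshes with gear 5 -> depth 6 -> positive (opposite of gear 5)
Queried indices 0, 2, 3, 6 -> positive, positive, negative, positive

Answer: positive positive negative positive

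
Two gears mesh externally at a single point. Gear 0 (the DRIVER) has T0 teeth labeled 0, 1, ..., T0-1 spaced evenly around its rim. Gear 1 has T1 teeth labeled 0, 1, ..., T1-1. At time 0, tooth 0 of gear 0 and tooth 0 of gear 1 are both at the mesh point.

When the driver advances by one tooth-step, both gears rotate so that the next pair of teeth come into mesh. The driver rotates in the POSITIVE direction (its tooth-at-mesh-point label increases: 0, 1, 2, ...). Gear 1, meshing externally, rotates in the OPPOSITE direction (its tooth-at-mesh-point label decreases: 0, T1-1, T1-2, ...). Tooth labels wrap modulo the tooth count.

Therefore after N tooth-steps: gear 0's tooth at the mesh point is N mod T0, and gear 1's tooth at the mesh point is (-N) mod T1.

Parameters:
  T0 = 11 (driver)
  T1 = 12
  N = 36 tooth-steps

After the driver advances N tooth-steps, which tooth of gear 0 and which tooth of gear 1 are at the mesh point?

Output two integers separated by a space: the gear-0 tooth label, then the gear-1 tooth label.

Answer: 3 0

Derivation:
Gear 0 (driver, T0=11): tooth at mesh = N mod T0
  36 = 3 * 11 + 3, so 36 mod 11 = 3
  gear 0 tooth = 3
Gear 1 (driven, T1=12): tooth at mesh = (-N) mod T1
  36 = 3 * 12 + 0, so 36 mod 12 = 0
  (-36) mod 12 = 0
Mesh after 36 steps: gear-0 tooth 3 meets gear-1 tooth 0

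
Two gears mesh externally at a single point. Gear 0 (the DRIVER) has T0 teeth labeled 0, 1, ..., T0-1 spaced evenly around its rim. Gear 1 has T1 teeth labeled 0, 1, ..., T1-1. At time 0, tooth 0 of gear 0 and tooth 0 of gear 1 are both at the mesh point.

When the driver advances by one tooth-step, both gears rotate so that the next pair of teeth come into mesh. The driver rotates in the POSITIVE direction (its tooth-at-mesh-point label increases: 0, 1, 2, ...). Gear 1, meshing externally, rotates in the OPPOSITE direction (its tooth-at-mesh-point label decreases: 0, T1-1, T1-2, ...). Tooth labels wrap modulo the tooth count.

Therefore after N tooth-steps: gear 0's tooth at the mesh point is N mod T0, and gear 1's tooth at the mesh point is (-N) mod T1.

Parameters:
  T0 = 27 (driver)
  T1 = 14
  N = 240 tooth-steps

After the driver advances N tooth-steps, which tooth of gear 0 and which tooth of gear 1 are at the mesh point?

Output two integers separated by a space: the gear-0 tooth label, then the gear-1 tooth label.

Gear 0 (driver, T0=27): tooth at mesh = N mod T0
  240 = 8 * 27 + 24, so 240 mod 27 = 24
  gear 0 tooth = 24
Gear 1 (driven, T1=14): tooth at mesh = (-N) mod T1
  240 = 17 * 14 + 2, so 240 mod 14 = 2
  (-240) mod 14 = (-2) mod 14 = 14 - 2 = 12
Mesh after 240 steps: gear-0 tooth 24 meets gear-1 tooth 12

Answer: 24 12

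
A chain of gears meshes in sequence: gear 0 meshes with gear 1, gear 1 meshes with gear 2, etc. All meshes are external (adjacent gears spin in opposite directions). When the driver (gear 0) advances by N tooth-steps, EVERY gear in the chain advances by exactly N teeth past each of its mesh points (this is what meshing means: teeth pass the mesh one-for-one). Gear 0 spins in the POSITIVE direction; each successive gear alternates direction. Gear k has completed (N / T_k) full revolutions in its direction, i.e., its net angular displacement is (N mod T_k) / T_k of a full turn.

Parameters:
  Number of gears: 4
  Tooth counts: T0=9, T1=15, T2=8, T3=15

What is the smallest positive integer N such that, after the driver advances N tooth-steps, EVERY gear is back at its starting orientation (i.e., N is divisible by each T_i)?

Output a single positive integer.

Gear k returns to start when N is a multiple of T_k.
All gears at start simultaneously when N is a common multiple of [9, 15, 8, 15]; the smallest such N is lcm(9, 15, 8, 15).
Start: lcm = T0 = 9
Fold in T1=15: gcd(9, 15) = 3; lcm(9, 15) = 9 * 15 / 3 = 135 / 3 = 45
Fold in T2=8: gcd(45, 8) = 1; lcm(45, 8) = 45 * 8 / 1 = 360 / 1 = 360
Fold in T3=15: gcd(360, 15) = 15; lcm(360, 15) = 360 * 15 / 15 = 5400 / 15 = 360
Full cycle length = 360

Answer: 360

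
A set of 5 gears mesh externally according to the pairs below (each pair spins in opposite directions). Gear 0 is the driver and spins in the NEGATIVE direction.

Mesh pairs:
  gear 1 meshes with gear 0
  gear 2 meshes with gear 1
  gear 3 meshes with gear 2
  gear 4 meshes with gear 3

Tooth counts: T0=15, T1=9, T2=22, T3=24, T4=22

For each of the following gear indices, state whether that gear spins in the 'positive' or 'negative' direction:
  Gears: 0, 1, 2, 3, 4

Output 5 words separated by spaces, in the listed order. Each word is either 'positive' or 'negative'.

Gear 0 (driver): negative (depth 0)
  gear 1: meshes with gear 0 -> depth 1 -> positive (opposite of gear 0)
  gear 2: meshes with gear 1 -> depth 2 -> negative (opposite of gear 1)
  gear 3: meshes with gear 2 -> depth 3 -> positive (opposite of gear 2)
  gear 4: meshes with gear 3 -> depth 4 -> negative (opposite of gear 3)
Queried indices 0, 1, 2, 3, 4 -> negative, positive, negative, positive, negative

Answer: negative positive negative positive negative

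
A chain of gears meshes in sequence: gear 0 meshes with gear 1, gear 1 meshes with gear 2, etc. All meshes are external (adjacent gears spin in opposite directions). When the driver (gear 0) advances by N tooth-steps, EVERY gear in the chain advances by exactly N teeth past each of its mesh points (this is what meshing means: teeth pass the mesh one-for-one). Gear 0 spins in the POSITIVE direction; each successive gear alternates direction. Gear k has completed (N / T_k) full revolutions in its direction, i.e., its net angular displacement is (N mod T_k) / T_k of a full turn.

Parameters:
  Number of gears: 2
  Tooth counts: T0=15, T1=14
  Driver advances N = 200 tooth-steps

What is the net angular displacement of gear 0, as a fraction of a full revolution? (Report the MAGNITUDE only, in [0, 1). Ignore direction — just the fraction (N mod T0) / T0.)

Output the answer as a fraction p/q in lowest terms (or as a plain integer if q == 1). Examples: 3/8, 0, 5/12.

Chain of 2 gears, tooth counts: [15, 14]
  gear 0: T0=15, direction=positive, advance = 200 mod 15 = 5 teeth = 5/15 turn
  gear 1: T1=14, direction=negative, advance = 200 mod 14 = 4 teeth = 4/14 turn
Gear 0: 200 mod 15 = 5
Fraction = 5 / 15 = 1/3 (gcd(5,15)=5) = 1/3

Answer: 1/3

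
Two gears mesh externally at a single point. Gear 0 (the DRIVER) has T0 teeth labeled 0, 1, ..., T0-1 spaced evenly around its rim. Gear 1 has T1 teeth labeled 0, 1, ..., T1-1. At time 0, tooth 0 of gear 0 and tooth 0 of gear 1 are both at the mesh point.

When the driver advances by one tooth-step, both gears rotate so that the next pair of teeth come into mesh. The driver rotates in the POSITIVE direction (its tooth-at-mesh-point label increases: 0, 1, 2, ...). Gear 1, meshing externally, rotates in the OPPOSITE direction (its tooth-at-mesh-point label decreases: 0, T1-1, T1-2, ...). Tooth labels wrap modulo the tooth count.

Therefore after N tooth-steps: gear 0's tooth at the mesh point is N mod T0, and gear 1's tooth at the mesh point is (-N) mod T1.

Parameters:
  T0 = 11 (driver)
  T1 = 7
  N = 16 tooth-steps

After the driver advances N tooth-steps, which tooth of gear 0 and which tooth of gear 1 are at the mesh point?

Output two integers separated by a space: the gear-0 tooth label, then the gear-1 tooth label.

Answer: 5 5

Derivation:
Gear 0 (driver, T0=11): tooth at mesh = N mod T0
  16 = 1 * 11 + 5, so 16 mod 11 = 5
  gear 0 tooth = 5
Gear 1 (driven, T1=7): tooth at mesh = (-N) mod T1
  16 = 2 * 7 + 2, so 16 mod 7 = 2
  (-16) mod 7 = (-2) mod 7 = 7 - 2 = 5
Mesh after 16 steps: gear-0 tooth 5 meets gear-1 tooth 5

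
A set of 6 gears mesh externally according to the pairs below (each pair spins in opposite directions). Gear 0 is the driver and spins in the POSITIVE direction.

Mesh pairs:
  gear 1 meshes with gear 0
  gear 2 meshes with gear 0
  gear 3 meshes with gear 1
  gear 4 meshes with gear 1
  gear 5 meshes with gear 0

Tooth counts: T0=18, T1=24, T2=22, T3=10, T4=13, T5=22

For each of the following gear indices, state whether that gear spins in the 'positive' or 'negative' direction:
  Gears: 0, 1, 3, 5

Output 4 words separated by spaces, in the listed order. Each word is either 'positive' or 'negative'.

Answer: positive negative positive negative

Derivation:
Gear 0 (driver): positive (depth 0)
  gear 1: meshes with gear 0 -> depth 1 -> negative (opposite of gear 0)
  gear 2: meshes with gear 0 -> depth 1 -> negative (opposite of gear 0)
  gear 3: meshes with gear 1 -> depth 2 -> positive (opposite of gear 1)
  gear 4: meshes with gear 1 -> depth 2 -> positive (opposite of gear 1)
  gear 5: meshes with gear 0 -> depth 1 -> negative (opposite of gear 0)
Queried indices 0, 1, 3, 5 -> positive, negative, positive, negative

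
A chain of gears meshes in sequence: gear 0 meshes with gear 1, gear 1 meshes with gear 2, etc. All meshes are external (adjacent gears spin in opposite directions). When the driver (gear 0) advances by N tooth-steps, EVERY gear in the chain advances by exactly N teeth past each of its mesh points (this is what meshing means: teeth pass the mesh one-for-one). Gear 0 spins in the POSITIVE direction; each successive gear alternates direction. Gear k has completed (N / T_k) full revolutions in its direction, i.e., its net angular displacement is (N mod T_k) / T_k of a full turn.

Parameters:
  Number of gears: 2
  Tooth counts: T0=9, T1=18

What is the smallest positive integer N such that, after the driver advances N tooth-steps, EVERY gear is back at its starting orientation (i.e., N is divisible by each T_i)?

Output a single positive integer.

Gear k returns to start when N is a multiple of T_k.
All gears at start simultaneously when N is a common multiple of [9, 18]; the smallest such N is lcm(9, 18).
Start: lcm = T0 = 9
Fold in T1=18: gcd(9, 18) = 9; lcm(9, 18) = 9 * 18 / 9 = 162 / 9 = 18
Full cycle length = 18

Answer: 18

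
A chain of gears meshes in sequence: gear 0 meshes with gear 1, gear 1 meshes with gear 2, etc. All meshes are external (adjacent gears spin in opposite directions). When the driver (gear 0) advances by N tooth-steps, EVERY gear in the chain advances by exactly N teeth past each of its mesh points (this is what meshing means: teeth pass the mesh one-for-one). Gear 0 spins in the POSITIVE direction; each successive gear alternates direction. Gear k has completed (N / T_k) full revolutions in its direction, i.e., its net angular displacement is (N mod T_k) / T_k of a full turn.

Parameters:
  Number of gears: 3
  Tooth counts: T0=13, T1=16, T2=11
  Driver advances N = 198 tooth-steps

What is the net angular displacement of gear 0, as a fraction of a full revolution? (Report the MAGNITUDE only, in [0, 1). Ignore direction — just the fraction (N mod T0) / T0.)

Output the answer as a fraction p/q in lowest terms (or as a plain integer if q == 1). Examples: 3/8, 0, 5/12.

Chain of 3 gears, tooth counts: [13, 16, 11]
  gear 0: T0=13, direction=positive, advance = 198 mod 13 = 3 teeth = 3/13 turn
  gear 1: T1=16, direction=negative, advance = 198 mod 16 = 6 teeth = 6/16 turn
  gear 2: T2=11, direction=positive, advance = 198 mod 11 = 0 teeth = 0/11 turn
Gear 0: 198 mod 13 = 3
Fraction = 3 / 13 = 3/13 (gcd(3,13)=1) = 3/13

Answer: 3/13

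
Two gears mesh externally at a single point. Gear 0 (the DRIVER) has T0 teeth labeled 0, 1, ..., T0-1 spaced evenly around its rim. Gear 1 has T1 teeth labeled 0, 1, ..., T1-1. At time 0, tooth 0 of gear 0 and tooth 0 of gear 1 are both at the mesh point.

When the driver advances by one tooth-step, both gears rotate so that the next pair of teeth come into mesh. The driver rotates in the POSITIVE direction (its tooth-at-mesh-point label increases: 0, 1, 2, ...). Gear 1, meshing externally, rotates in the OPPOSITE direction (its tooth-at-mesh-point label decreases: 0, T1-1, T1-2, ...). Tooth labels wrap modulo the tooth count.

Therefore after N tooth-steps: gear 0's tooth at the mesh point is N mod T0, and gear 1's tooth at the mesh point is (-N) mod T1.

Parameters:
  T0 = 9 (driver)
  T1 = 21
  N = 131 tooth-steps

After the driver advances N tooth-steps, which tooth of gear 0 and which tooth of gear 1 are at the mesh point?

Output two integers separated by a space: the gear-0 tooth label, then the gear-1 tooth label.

Gear 0 (driver, T0=9): tooth at mesh = N mod T0
  131 = 14 * 9 + 5, so 131 mod 9 = 5
  gear 0 tooth = 5
Gear 1 (driven, T1=21): tooth at mesh = (-N) mod T1
  131 = 6 * 21 + 5, so 131 mod 21 = 5
  (-131) mod 21 = (-5) mod 21 = 21 - 5 = 16
Mesh after 131 steps: gear-0 tooth 5 meets gear-1 tooth 16

Answer: 5 16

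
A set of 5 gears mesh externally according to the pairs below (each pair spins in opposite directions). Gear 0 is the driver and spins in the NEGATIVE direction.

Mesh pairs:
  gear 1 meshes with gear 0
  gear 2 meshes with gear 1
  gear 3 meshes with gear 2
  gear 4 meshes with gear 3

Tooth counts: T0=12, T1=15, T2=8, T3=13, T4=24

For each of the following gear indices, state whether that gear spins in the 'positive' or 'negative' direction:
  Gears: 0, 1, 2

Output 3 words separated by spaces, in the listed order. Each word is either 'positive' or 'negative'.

Gear 0 (driver): negative (depth 0)
  gear 1: meshes with gear 0 -> depth 1 -> positive (opposite of gear 0)
  gear 2: meshes with gear 1 -> depth 2 -> negative (opposite of gear 1)
  gear 3: meshes with gear 2 -> depth 3 -> positive (opposite of gear 2)
  gear 4: meshes with gear 3 -> depth 4 -> negative (opposite of gear 3)
Queried indices 0, 1, 2 -> negative, positive, negative

Answer: negative positive negative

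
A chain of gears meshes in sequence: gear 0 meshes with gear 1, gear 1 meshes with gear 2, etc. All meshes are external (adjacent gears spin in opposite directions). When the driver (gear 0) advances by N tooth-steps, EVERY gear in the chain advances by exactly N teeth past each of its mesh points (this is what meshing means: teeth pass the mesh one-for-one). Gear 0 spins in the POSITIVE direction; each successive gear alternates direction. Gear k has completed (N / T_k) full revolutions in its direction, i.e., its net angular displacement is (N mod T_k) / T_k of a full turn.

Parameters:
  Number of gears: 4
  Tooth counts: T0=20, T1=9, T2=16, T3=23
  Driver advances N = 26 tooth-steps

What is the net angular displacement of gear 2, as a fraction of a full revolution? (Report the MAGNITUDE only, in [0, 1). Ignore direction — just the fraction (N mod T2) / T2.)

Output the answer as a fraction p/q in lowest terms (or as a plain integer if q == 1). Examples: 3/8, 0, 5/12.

Chain of 4 gears, tooth counts: [20, 9, 16, 23]
  gear 0: T0=20, direction=positive, advance = 26 mod 20 = 6 teeth = 6/20 turn
  gear 1: T1=9, direction=negative, advance = 26 mod 9 = 8 teeth = 8/9 turn
  gear 2: T2=16, direction=positive, advance = 26 mod 16 = 10 teeth = 10/16 turn
  gear 3: T3=23, direction=negative, advance = 26 mod 23 = 3 teeth = 3/23 turn
Gear 2: 26 mod 16 = 10
Fraction = 10 / 16 = 5/8 (gcd(10,16)=2) = 5/8

Answer: 5/8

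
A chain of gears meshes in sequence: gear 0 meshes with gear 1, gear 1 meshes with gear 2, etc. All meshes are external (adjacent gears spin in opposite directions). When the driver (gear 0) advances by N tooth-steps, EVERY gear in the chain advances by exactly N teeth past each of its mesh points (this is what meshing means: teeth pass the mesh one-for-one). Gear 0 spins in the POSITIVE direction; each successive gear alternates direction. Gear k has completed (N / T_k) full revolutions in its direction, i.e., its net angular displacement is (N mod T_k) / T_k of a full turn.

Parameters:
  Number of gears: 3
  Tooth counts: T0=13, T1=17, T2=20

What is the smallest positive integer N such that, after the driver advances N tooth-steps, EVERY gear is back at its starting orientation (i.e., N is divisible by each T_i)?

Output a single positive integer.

Answer: 4420

Derivation:
Gear k returns to start when N is a multiple of T_k.
All gears at start simultaneously when N is a common multiple of [13, 17, 20]; the smallest such N is lcm(13, 17, 20).
Start: lcm = T0 = 13
Fold in T1=17: gcd(13, 17) = 1; lcm(13, 17) = 13 * 17 / 1 = 221 / 1 = 221
Fold in T2=20: gcd(221, 20) = 1; lcm(221, 20) = 221 * 20 / 1 = 4420 / 1 = 4420
Full cycle length = 4420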